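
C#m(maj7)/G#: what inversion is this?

second inversion

C#m(maj7)/G# means C# minor-major seventh with G# in the bass. G# is the fifth of C# minor-major seventh (C#–E–G#–B#), so this is second inversion.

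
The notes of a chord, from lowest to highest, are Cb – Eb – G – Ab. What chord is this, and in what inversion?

Ab minor-major seventh, first inversion

Reducing to letter names: Cb, Eb, G, Ab. These stack in thirds as Ab–Cb–Eb–G — an Ab minor-major seventh chord.
The lowest note is Cb, the third of the chord, so this is first inversion (figured bass 6/5).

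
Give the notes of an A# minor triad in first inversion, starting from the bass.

C#, E#, A#

A# minor is A#–C#–E#. First inversion puts the third (C#) in the bass, with the remaining tones above: C#, E#, A#.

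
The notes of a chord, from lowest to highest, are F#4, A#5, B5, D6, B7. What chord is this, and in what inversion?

B minor-major seventh, second inversion

The pitch classes F#, A#, B, D arrange in thirds as B–D–F#–A#: a B minor-major seventh chord.
F# is the fifth of B minor-major seventh; fifth in the bass means second inversion (figured bass 4/3).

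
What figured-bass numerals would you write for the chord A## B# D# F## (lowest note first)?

4/2

The notes A##, B#, D#, F## stack in thirds as B#–D#–F##–A## — a B# minor-major seventh chord. The bass A## is the seventh, so this is third inversion: figured 4/2.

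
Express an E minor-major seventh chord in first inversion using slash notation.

First inversion of E minor-major seventh has the third (G) in the bass. As a slash chord: Em(maj7)/G.

Em(maj7)/G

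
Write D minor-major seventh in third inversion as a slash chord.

Dm(maj7)/C#

Third inversion of D minor-major seventh has the seventh (C#) in the bass. As a slash chord: Dm(maj7)/C#.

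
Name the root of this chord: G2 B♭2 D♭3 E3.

Reordering G, Bb, Db, E into stacked thirds gives E–G–Bb–Db; the bottom of that stack, E, is the root.

E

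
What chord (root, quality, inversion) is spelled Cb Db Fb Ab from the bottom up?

Db minor seventh, third inversion

The distinct note names are Cb, Db, Fb, Ab. Stacked in thirds they read Db–Fb–Ab–Cb, which is a minor seventh chord on Db.
The lowest note is Cb, the seventh of the chord, so this is third inversion (figured bass 4/2).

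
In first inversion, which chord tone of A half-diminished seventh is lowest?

In first inversion the third is lowest. For A half-diminished seventh (A–C–Eb–G) that is C.

C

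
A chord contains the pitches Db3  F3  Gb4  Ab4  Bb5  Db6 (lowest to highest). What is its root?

Gb

The distinct letter names are Db, F, Gb, Ab, Bb. Arranged as a stack of thirds they read Gb–Bb–Db–F–Ab, so Gb is the root (a Gb major ninth chord).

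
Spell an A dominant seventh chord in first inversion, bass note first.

C#, E, G, A

Spelling A dominant seventh: A–C#–E–G. In first inversion the third is bass, giving C#, E, G, A from the bottom.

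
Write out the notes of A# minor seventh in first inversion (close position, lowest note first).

Spelling A# minor seventh: A#–C#–E#–G#. In first inversion the third is bass, giving C#, E#, G#, A# from the bottom.

C#, E#, G#, A#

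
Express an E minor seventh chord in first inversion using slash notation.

Em7/G

First inversion of E minor seventh has the third (G) in the bass. As a slash chord: Em7/G.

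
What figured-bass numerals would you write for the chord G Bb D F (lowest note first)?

7

The notes G, Bb, D, F stack in thirds as G–Bb–D–F — a G minor seventh chord. The bass G is the root, so this is root position: figured 7.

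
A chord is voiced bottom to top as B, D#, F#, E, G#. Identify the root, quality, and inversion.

Reducing to letter names: B, D#, F#, E, G#. These stack in thirds as E–G#–B–D#–F# — an E major ninth chord.
B is the fifth of E major ninth; fifth in the bass means second inversion.

E major ninth, second inversion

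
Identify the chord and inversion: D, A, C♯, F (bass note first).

D minor-major seventh, root position

The pitch classes D, A, C#, F arrange in thirds as D–F–A–C#: a D minor-major seventh chord.
With the root (D) in the bass, the chord is in root position (figured bass 7).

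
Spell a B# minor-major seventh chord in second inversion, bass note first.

B# minor-major seventh is B#–D#–F##–A##. Second inversion puts the fifth (F##) in the bass, with the remaining tones above: F##, A##, B#, D#.

F##, A##, B#, D#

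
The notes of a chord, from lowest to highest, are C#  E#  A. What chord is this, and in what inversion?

Reducing to letter names: C#, E#, A. These stack in thirds as A–C#–E# — an A augmented triad.
With the third (C#) in the bass, the chord is in first inversion (figured bass 6).

A augmented, first inversion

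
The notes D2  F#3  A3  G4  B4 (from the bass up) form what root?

G

Reordering D, F#, A, G, B into stacked thirds gives G–B–D–F#–A; the bottom of that stack, G, is the root.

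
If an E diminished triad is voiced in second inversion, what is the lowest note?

In second inversion the fifth is lowest. For E diminished (E–G–Bb) that is Bb.

Bb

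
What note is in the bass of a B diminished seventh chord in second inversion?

The fifth of B diminished seventh (B–D–F–Ab) is F; that is the bass in second inversion.

F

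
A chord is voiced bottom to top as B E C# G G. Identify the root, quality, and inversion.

The pitch classes B, E, C#, G arrange in thirds as C#–E–G–B: a C# half-diminished seventh chord.
B is the seventh of C# half-diminished seventh; seventh in the bass means third inversion (figured bass 4/2).

C# half-diminished seventh, third inversion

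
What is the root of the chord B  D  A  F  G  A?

Reordering B, D, A, F, G into stacked thirds gives G–B–D–F–A; the bottom of that stack, G, is the root.

G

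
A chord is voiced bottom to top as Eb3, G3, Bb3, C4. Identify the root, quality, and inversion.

The distinct note names are Eb, G, Bb, C. Stacked in thirds they read C–Eb–G–Bb, which is a minor seventh chord on C.
Eb is the third of C minor seventh; third in the bass means first inversion (figured bass 6/5).

C minor seventh, first inversion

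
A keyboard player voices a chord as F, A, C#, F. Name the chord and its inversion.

Reducing to letter names: F, A, C#. These stack in thirds as F–A–C# — an F augmented triad.
With the root (F) in the bass, the chord is in root position (figured bass 5/3).

F augmented, root position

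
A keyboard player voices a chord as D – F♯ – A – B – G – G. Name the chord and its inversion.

G major ninth, second inversion

The pitch classes D, F#, A, B, G arrange in thirds as G–B–D–F#–A: a G major ninth chord.
With the fifth (D) in the bass, the chord is in second inversion.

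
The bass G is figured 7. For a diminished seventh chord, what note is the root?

The figures 7 mean the root of the chord is in the bass. If G is the root of a diminished seventh chord, the root is G (chord tones G–Bb–Db–Fb).

G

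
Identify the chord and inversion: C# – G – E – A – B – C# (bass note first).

The distinct note names are C#, G, E, A, B. Stacked in thirds they read A–C#–E–G–B, which is a dominant ninth chord on A.
C# is the third of A dominant ninth; third in the bass means first inversion.

A dominant ninth, first inversion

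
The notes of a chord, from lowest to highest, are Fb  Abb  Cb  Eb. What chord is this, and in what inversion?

The pitch classes Fb, Abb, Cb, Eb arrange in thirds as Fb–Abb–Cb–Eb: an Fb minor-major seventh chord.
The lowest note is Fb, the root of the chord, so this is root position (figured bass 7).

Fb minor-major seventh, root position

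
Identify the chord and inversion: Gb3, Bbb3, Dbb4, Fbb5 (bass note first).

Gb diminished seventh, root position

The distinct note names are Gb, Bbb, Dbb, Fbb. Stacked in thirds they read Gb–Bbb–Dbb–Fbb, which is a diminished seventh chord on Gb.
The lowest note is Gb, the root of the chord, so this is root position (figured bass 7).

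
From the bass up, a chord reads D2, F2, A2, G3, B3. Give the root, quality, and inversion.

The distinct note names are D, F, A, G, B. Stacked in thirds they read G–B–D–F–A, which is a dominant ninth chord on G.
With the fifth (D) in the bass, the chord is in second inversion.

G dominant ninth, second inversion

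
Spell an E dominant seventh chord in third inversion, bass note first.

E dominant seventh is E–G#–B–D. Third inversion puts the seventh (D) in the bass, with the remaining tones above: D, E, G#, B.

D, E, G#, B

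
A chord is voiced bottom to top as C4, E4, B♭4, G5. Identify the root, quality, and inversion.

Reducing to letter names: C, E, Bb, G. These stack in thirds as C–E–G–Bb — a C dominant seventh chord.
The lowest note is C, the root of the chord, so this is root position (figured bass 7).

C dominant seventh, root position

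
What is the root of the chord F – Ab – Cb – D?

The distinct letter names are F, Ab, Cb, D. Arranged as a stack of thirds they read D–F–Ab–Cb, so D is the root (a D diminished seventh chord).

D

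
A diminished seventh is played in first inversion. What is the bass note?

C

The third of A diminished seventh (A–C–Eb–Gb) is C; that is the bass in first inversion.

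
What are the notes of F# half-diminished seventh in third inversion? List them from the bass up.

F# half-diminished seventh is F#–A–C–E. Third inversion puts the seventh (E) in the bass, with the remaining tones above: E, F#, A, C.

E, F#, A, C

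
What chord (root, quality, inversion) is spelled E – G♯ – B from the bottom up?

E major, root position

Reducing to letter names: E, G#, B. These stack in thirds as E–G#–B — an E major triad.
With the root (E) in the bass, the chord is in root position (figured bass 5/3).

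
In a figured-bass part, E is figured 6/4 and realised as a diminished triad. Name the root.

A#

The figures 6/4 mean the fifth of the chord is in the bass. If E is the fifth of a diminished triad, the root is A# (chord tones A#–C#–E).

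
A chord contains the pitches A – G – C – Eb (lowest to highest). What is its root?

A

A, G, C, Eb are the tones of an A half-diminished seventh chord (A–C–Eb–G), making A the root.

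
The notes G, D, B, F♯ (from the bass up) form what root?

G, D, B, F# are the tones of a G major seventh chord (G–B–D–F#), making G the root.

G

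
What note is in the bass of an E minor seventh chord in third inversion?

In third inversion the seventh is lowest. For E minor seventh (E–G–B–D) that is D.

D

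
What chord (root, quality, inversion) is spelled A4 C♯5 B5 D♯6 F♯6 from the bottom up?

Reducing to letter names: A, C#, B, D#, F#. These stack in thirds as B–D#–F#–A–C# — a B dominant ninth chord.
With the seventh (A) in the bass, the chord is in third inversion.

B dominant ninth, third inversion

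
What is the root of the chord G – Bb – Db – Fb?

G

Reordering G, Bb, Db, Fb into stacked thirds gives G–Bb–Db–Fb; the bottom of that stack, G, is the root.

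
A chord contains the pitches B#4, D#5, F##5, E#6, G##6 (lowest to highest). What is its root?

Reordering B#, D#, F##, E#, G## into stacked thirds gives E#–G##–B#–D#–F##; the bottom of that stack, E#, is the root.

E#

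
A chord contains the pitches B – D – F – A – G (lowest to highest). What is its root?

B, D, F, A, G are the tones of a G dominant ninth chord (G–B–D–F–A), making G the root.

G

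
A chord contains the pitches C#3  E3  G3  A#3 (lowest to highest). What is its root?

The distinct letter names are C#, E, G, A#. Arranged as a stack of thirds they read A#–C#–E–G, so A# is the root (an A# diminished seventh chord).

A#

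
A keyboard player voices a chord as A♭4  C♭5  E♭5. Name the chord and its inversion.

Ab minor, root position

The pitch classes Ab, Cb, Eb arrange in thirds as Ab–Cb–Eb: an Ab minor triad.
Ab is the root of Ab minor; root in the bass means root position (figured bass 5/3).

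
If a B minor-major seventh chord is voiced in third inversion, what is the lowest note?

The seventh of B minor-major seventh (B–D–F#–A#) is A#; that is the bass in third inversion.

A#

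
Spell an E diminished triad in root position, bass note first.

Spelling E diminished: E–G–Bb. In root position the root is bass, giving E, G, Bb from the bottom.

E, G, Bb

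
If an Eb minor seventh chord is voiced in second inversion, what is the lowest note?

Bb

In second inversion the fifth is lowest. For Eb minor seventh (Eb–Gb–Bb–Db) that is Bb.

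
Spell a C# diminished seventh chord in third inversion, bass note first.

Bb, C#, E, G

Spelling C# diminished seventh: C#–E–G–Bb. In third inversion the seventh is bass, giving Bb, C#, E, G from the bottom.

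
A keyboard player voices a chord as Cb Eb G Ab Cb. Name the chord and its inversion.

Ab minor-major seventh, first inversion

The pitch classes Cb, Eb, G, Ab arrange in thirds as Ab–Cb–Eb–G: an Ab minor-major seventh chord.
The lowest note is Cb, the third of the chord, so this is first inversion (figured bass 6/5).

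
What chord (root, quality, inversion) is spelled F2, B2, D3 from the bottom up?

B diminished, second inversion

Reducing to letter names: F, B, D. These stack in thirds as B–D–F — a B diminished triad.
F is the fifth of B diminished; fifth in the bass means second inversion (figured bass 6/4).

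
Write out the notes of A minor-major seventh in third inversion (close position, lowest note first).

G#, A, C, E

Spelling A minor-major seventh: A–C–E–G#. In third inversion the seventh is bass, giving G#, A, C, E from the bottom.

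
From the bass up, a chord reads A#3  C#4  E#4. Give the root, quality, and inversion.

A# minor, root position

The distinct note names are A#, C#, E#. Stacked in thirds they read A#–C#–E#, which is a minor triad on A#.
With the root (A#) in the bass, the chord is in root position (figured bass 5/3).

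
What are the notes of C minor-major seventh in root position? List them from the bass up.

C, Eb, G, B

C minor-major seventh is C–Eb–G–B. Root position puts the root (C) in the bass, with the remaining tones above: C, Eb, G, B.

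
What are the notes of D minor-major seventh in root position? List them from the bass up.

D, F, A, C#

Spelling D minor-major seventh: D–F–A–C#. In root position the root is bass, giving D, F, A, C# from the bottom.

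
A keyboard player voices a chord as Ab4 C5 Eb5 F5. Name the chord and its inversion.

The pitch classes Ab, C, Eb, F arrange in thirds as F–Ab–C–Eb: an F minor seventh chord.
Ab is the third of F minor seventh; third in the bass means first inversion (figured bass 6/5).

F minor seventh, first inversion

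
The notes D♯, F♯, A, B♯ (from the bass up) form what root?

B#

The distinct letter names are D#, F#, A, B#. Arranged as a stack of thirds they read B#–D#–F#–A, so B# is the root (a B# diminished seventh chord).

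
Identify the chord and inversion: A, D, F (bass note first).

The distinct note names are A, D, F. Stacked in thirds they read D–F–A, which is a minor triad on D.
The lowest note is A, the fifth of the chord, so this is second inversion (figured bass 6/4).

D minor, second inversion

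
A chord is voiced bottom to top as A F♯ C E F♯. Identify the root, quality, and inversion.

F# half-diminished seventh, first inversion

The pitch classes A, F#, C, E arrange in thirds as F#–A–C–E: an F# half-diminished seventh chord.
A is the third of F# half-diminished seventh; third in the bass means first inversion (figured bass 6/5).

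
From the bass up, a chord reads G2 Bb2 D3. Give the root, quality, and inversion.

G minor, root position

Reducing to letter names: G, Bb, D. These stack in thirds as G–Bb–D — a G minor triad.
G is the root of G minor; root in the bass means root position (figured bass 5/3).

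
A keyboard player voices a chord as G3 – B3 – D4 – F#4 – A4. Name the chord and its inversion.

G major ninth, root position

The pitch classes G, B, D, F#, A arrange in thirds as G–B–D–F#–A: a G major ninth chord.
With the root (G) in the bass, the chord is in root position.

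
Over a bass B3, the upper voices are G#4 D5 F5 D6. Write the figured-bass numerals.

6/5

The notes B, G#, D, F stack in thirds as G#–B–D–F — a G# diminished seventh chord. The bass B is the third, so this is first inversion: figured 6/5.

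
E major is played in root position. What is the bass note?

E major is E–G#–B. Root position places the root in the bass: E.

E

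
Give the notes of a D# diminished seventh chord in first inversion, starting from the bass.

F#, A, C, D#

The chord tones are D#–F#–A–C. With the third (F#) lowest for first inversion: F#, A, C, D#.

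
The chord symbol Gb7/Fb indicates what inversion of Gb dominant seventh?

third inversion

Gb7/Fb means Gb dominant seventh with Fb in the bass. Fb is the seventh of Gb dominant seventh (Gb–Bb–Db–Fb), so this is third inversion.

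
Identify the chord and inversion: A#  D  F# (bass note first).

D augmented, second inversion

The pitch classes A#, D, F# arrange in thirds as D–F#–A#: a D augmented triad.
The lowest note is A#, the fifth of the chord, so this is second inversion (figured bass 6/4).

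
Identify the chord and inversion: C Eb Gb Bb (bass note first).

C half-diminished seventh, root position

Reducing to letter names: C, Eb, Gb, Bb. These stack in thirds as C–Eb–Gb–Bb — a C half-diminished seventh chord.
C is the root of C half-diminished seventh; root in the bass means root position (figured bass 7).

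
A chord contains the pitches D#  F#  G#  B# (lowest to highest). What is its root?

G#

The distinct letter names are D#, F#, G#, B#. Arranged as a stack of thirds they read G#–B#–D#–F#, so G# is the root (a G# dominant seventh chord).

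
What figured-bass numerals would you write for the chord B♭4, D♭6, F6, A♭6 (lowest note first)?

The notes Bb, Db, F, Ab stack in thirds as Bb–Db–F–Ab — a Bb minor seventh chord. The bass Bb is the root, so this is root position: figured 7.

7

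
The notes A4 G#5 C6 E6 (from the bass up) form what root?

The distinct letter names are A, G#, C, E. Arranged as a stack of thirds they read A–C–E–G#, so A is the root (an A minor-major seventh chord).

A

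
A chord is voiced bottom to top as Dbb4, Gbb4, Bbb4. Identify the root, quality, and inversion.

Gbb major, second inversion

Reducing to letter names: Dbb, Gbb, Bbb. These stack in thirds as Gbb–Bbb–Dbb — a Gbb major triad.
With the fifth (Dbb) in the bass, the chord is in second inversion (figured bass 6/4).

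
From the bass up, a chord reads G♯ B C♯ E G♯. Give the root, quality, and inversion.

Reducing to letter names: G#, B, C#, E. These stack in thirds as C#–E–G#–B — a C# minor seventh chord.
G# is the fifth of C# minor seventh; fifth in the bass means second inversion (figured bass 4/3).

C# minor seventh, second inversion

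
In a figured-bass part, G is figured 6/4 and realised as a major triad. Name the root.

C

The figures 6/4 mean the fifth of the chord is in the bass. If G is the fifth of a major triad, the root is C (chord tones C–E–G).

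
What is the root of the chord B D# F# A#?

Reordering B, D#, F#, A# into stacked thirds gives B–D#–F#–A#; the bottom of that stack, B, is the root.

B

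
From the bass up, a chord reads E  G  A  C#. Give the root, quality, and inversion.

A dominant seventh, second inversion

Reducing to letter names: E, G, A, C#. These stack in thirds as A–C#–E–G — an A dominant seventh chord.
E is the fifth of A dominant seventh; fifth in the bass means second inversion (figured bass 4/3).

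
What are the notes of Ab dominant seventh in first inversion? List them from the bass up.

The chord tones are Ab–C–Eb–Gb. With the third (C) lowest for first inversion: C, Eb, Gb, Ab.

C, Eb, Gb, Ab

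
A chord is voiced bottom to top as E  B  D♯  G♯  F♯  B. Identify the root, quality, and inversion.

Reducing to letter names: E, B, D#, G#, F#. These stack in thirds as E–G#–B–D#–F# — an E major ninth chord.
E is the root of E major ninth; root in the bass means root position.

E major ninth, root position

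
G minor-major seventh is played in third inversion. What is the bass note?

F#

The seventh of G minor-major seventh (G–Bb–D–F#) is F#; that is the bass in third inversion.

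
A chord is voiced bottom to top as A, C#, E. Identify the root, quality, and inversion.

A major, root position

The distinct note names are A, C#, E. Stacked in thirds they read A–C#–E, which is a major triad on A.
With the root (A) in the bass, the chord is in root position (figured bass 5/3).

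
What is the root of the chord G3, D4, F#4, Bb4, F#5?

G, D, F#, Bb are the tones of a G minor-major seventh chord (G–Bb–D–F#), making G the root.

G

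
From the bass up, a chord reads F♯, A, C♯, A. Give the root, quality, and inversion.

The distinct note names are F#, A, C#. Stacked in thirds they read F#–A–C#, which is a minor triad on F#.
F# is the root of F# minor; root in the bass means root position (figured bass 5/3).

F# minor, root position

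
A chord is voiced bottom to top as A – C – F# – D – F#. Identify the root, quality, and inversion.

The pitch classes A, C, F#, D arrange in thirds as D–F#–A–C: a D dominant seventh chord.
A is the fifth of D dominant seventh; fifth in the bass means second inversion (figured bass 4/3).

D dominant seventh, second inversion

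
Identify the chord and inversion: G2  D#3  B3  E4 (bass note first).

The pitch classes G, D#, B, E arrange in thirds as E–G–B–D#: an E minor-major seventh chord.
With the third (G) in the bass, the chord is in first inversion (figured bass 6/5).

E minor-major seventh, first inversion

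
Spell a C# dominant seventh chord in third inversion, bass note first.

Spelling C# dominant seventh: C#–E#–G#–B. In third inversion the seventh is bass, giving B, C#, E#, G# from the bottom.

B, C#, E#, G#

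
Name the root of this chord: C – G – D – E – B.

C, G, D, E, B are the tones of a C major ninth chord (C–E–G–B–D), making C the root.

C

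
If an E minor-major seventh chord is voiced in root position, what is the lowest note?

E

The root of E minor-major seventh (E–G–B–D#) is E; that is the bass in root position.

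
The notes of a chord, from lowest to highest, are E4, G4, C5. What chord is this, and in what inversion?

The distinct note names are E, G, C. Stacked in thirds they read C–E–G, which is a major triad on C.
With the third (E) in the bass, the chord is in first inversion (figured bass 6).

C major, first inversion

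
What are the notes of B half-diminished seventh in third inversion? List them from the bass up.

A, B, D, F

B half-diminished seventh is B–D–F–A. Third inversion puts the seventh (A) in the bass, with the remaining tones above: A, B, D, F.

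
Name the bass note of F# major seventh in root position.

F#

The root of F# major seventh (F#–A#–C#–E#) is F#; that is the bass in root position.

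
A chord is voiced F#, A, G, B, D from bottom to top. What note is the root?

G

F#, A, G, B, D are the tones of a G major ninth chord (G–B–D–F#–A), making G the root.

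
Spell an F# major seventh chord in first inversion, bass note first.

F# major seventh is F#–A#–C#–E#. First inversion puts the third (A#) in the bass, with the remaining tones above: A#, C#, E#, F#.

A#, C#, E#, F#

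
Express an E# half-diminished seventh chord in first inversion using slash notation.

First inversion of E# half-diminished seventh has the third (G#) in the bass. As a slash chord: E#ø7/G#.

E#ø7/G#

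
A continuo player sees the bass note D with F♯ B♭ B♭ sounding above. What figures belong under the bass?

6

The notes D, F#, Bb stack in thirds as Bb–D–F# — a Bb augmented triad. The bass D is the third, so this is first inversion: figured 6.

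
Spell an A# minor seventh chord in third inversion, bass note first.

G#, A#, C#, E#

The chord tones are A#–C#–E#–G#. With the seventh (G#) lowest for third inversion: G#, A#, C#, E#.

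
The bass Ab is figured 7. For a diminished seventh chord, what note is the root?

Ab

The figures 7 mean the root of the chord is in the bass. If Ab is the root of a diminished seventh chord, the root is Ab (chord tones Ab–Cb–Ebb–Gbb).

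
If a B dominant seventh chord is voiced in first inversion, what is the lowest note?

D#

In first inversion the third is lowest. For B dominant seventh (B–D#–F#–A) that is D#.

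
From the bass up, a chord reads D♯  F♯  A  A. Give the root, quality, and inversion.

D# diminished, root position

Reducing to letter names: D#, F#, A. These stack in thirds as D#–F#–A — a D# diminished triad.
The lowest note is D#, the root of the chord, so this is root position (figured bass 5/3).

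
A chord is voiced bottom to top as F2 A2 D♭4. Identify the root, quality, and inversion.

The distinct note names are F, A, Db. Stacked in thirds they read Db–F–A, which is an augmented triad on Db.
With the third (F) in the bass, the chord is in first inversion (figured bass 6).

Db augmented, first inversion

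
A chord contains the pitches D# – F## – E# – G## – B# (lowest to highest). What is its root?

Reordering D#, F##, E#, G##, B# into stacked thirds gives E#–G##–B#–D#–F##; the bottom of that stack, E#, is the root.

E#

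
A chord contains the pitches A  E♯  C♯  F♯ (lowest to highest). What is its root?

Reordering A, E#, C#, F# into stacked thirds gives F#–A–C#–E#; the bottom of that stack, F#, is the root.

F#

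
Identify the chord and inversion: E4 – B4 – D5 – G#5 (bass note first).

The pitch classes E, B, D, G# arrange in thirds as E–G#–B–D: an E dominant seventh chord.
E is the root of E dominant seventh; root in the bass means root position (figured bass 7).

E dominant seventh, root position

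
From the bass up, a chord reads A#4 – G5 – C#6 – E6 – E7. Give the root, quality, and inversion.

A# diminished seventh, root position

The distinct note names are A#, G, C#, E. Stacked in thirds they read A#–C#–E–G, which is a diminished seventh chord on A#.
The lowest note is A#, the root of the chord, so this is root position (figured bass 7).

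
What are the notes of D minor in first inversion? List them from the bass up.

F, A, D

The chord tones are D–F–A. With the third (F) lowest for first inversion: F, A, D.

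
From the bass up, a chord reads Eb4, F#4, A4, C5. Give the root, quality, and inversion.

Reducing to letter names: Eb, F#, A, C. These stack in thirds as F#–A–C–Eb — an F# diminished seventh chord.
With the seventh (Eb) in the bass, the chord is in third inversion (figured bass 4/2).

F# diminished seventh, third inversion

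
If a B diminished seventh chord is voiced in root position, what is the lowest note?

B

The root of B diminished seventh (B–D–F–Ab) is B; that is the bass in root position.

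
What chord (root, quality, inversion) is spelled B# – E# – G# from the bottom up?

Reducing to letter names: B#, E#, G#. These stack in thirds as E#–G#–B# — an E# minor triad.
With the fifth (B#) in the bass, the chord is in second inversion (figured bass 6/4).

E# minor, second inversion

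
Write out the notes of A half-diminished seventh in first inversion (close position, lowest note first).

C, Eb, G, A

The chord tones are A–C–Eb–G. With the third (C) lowest for first inversion: C, Eb, G, A.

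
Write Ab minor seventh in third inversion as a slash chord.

Abm7/Gb

Third inversion of Ab minor seventh has the seventh (Gb) in the bass. As a slash chord: Abm7/Gb.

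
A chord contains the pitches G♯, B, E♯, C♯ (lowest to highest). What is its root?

Reordering G#, B, E#, C# into stacked thirds gives C#–E#–G#–B; the bottom of that stack, C#, is the root.

C#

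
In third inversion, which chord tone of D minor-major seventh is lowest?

In third inversion the seventh is lowest. For D minor-major seventh (D–F–A–C#) that is C#.

C#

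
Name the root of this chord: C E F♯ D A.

C, E, F#, D, A are the tones of a D dominant ninth chord (D–F#–A–C–E), making D the root.

D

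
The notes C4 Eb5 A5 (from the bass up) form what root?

A

Reordering C, Eb, A into stacked thirds gives A–C–Eb; the bottom of that stack, A, is the root.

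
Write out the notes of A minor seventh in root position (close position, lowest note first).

A, C, E, G

A minor seventh is A–C–E–G. Root position puts the root (A) in the bass, with the remaining tones above: A, C, E, G.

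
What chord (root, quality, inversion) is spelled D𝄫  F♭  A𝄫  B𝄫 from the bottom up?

Bbb minor seventh, first inversion

The distinct note names are Dbb, Fb, Abb, Bbb. Stacked in thirds they read Bbb–Dbb–Fb–Abb, which is a minor seventh chord on Bbb.
With the third (Dbb) in the bass, the chord is in first inversion (figured bass 6/5).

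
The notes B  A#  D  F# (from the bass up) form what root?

The distinct letter names are B, A#, D, F#. Arranged as a stack of thirds they read B–D–F#–A#, so B is the root (a B minor-major seventh chord).

B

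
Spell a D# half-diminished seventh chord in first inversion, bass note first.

D# half-diminished seventh is D#–F#–A–C#. First inversion puts the third (F#) in the bass, with the remaining tones above: F#, A, C#, D#.

F#, A, C#, D#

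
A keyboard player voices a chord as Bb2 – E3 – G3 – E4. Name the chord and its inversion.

The pitch classes Bb, E, G arrange in thirds as E–G–Bb: an E diminished triad.
Bb is the fifth of E diminished; fifth in the bass means second inversion (figured bass 6/4).

E diminished, second inversion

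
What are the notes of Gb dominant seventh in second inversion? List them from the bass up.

The chord tones are Gb–Bb–Db–Fb. With the fifth (Db) lowest for second inversion: Db, Fb, Gb, Bb.

Db, Fb, Gb, Bb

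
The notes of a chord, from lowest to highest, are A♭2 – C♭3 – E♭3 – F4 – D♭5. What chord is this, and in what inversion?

Db dominant ninth, second inversion

The distinct note names are Ab, Cb, Eb, F, Db. Stacked in thirds they read Db–F–Ab–Cb–Eb, which is a dominant ninth chord on Db.
The lowest note is Ab, the fifth of the chord, so this is second inversion.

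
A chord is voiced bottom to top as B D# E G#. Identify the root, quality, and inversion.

E major seventh, second inversion

The distinct note names are B, D#, E, G#. Stacked in thirds they read E–G#–B–D#, which is a major seventh chord on E.
With the fifth (B) in the bass, the chord is in second inversion (figured bass 4/3).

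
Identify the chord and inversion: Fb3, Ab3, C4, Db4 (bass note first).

Db minor-major seventh, first inversion

The pitch classes Fb, Ab, C, Db arrange in thirds as Db–Fb–Ab–C: a Db minor-major seventh chord.
The lowest note is Fb, the third of the chord, so this is first inversion (figured bass 6/5).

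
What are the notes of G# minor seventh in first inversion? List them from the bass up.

B, D#, F#, G#

Spelling G# minor seventh: G#–B–D#–F#. In first inversion the third is bass, giving B, D#, F#, G# from the bottom.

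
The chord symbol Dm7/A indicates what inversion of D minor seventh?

second inversion

Dm7/A means D minor seventh with A in the bass. A is the fifth of D minor seventh (D–F–A–C), so this is second inversion.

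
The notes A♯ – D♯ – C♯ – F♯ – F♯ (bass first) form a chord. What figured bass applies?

4/3

The notes A#, D#, C#, F# stack in thirds as D#–F#–A#–C# — a D# minor seventh chord. The bass A# is the fifth, so this is second inversion: figured 4/3.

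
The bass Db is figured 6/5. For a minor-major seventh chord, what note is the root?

Bb

The figures 6/5 mean the third of the chord is in the bass. If Db is the third of a minor-major seventh chord, the root is Bb (chord tones Bb–Db–F–A).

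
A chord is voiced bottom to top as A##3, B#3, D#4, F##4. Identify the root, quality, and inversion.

The distinct note names are A##, B#, D#, F##. Stacked in thirds they read B#–D#–F##–A##, which is a minor-major seventh chord on B#.
A## is the seventh of B# minor-major seventh; seventh in the bass means third inversion (figured bass 4/2).

B# minor-major seventh, third inversion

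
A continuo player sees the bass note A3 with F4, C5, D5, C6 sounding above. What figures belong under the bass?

The notes A, F, C, D stack in thirds as D–F–A–C — a D minor seventh chord. The bass A is the fifth, so this is second inversion: figured 4/3.

4/3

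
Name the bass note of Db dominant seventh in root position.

The root of Db dominant seventh (Db–F–Ab–Cb) is Db; that is the bass in root position.

Db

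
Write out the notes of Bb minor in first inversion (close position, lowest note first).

Bb minor is Bb–Db–F. First inversion puts the third (Db) in the bass, with the remaining tones above: Db, F, Bb.

Db, F, Bb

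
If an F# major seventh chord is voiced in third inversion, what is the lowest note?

E#

In third inversion the seventh is lowest. For F# major seventh (F#–A#–C#–E#) that is E#.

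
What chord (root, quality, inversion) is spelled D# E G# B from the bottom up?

The distinct note names are D#, E, G#, B. Stacked in thirds they read E–G#–B–D#, which is a major seventh chord on E.
The lowest note is D#, the seventh of the chord, so this is third inversion (figured bass 4/2).

E major seventh, third inversion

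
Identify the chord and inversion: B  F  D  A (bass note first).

The pitch classes B, F, D, A arrange in thirds as B–D–F–A: a B half-diminished seventh chord.
The lowest note is B, the root of the chord, so this is root position (figured bass 7).

B half-diminished seventh, root position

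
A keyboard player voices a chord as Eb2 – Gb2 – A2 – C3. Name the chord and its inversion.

The pitch classes Eb, Gb, A, C arrange in thirds as A–C–Eb–Gb: an A diminished seventh chord.
With the fifth (Eb) in the bass, the chord is in second inversion (figured bass 4/3).

A diminished seventh, second inversion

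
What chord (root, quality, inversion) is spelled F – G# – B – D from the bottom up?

G# diminished seventh, third inversion

Reducing to letter names: F, G#, B, D. These stack in thirds as G#–B–D–F — a G# diminished seventh chord.
With the seventh (F) in the bass, the chord is in third inversion (figured bass 4/2).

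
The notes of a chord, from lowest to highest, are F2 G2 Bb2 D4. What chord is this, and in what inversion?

Reducing to letter names: F, G, Bb, D. These stack in thirds as G–Bb–D–F — a G minor seventh chord.
With the seventh (F) in the bass, the chord is in third inversion (figured bass 4/2).

G minor seventh, third inversion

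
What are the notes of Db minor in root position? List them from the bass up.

Db, Fb, Ab

Db minor is Db–Fb–Ab. Root position puts the root (Db) in the bass, with the remaining tones above: Db, Fb, Ab.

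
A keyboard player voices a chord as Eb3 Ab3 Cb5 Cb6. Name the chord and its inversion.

The distinct note names are Eb, Ab, Cb. Stacked in thirds they read Ab–Cb–Eb, which is a minor triad on Ab.
The lowest note is Eb, the fifth of the chord, so this is second inversion (figured bass 6/4).

Ab minor, second inversion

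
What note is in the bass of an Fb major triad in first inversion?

In first inversion the third is lowest. For Fb major (Fb–Ab–Cb) that is Ab.

Ab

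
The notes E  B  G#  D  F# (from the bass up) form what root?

E

E, B, G#, D, F# are the tones of an E dominant ninth chord (E–G#–B–D–F#), making E the root.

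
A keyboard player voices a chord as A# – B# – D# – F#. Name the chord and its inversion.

B# half-diminished seventh, third inversion

Reducing to letter names: A#, B#, D#, F#. These stack in thirds as B#–D#–F#–A# — a B# half-diminished seventh chord.
With the seventh (A#) in the bass, the chord is in third inversion (figured bass 4/2).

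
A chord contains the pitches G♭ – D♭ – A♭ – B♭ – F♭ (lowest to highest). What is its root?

Gb, Db, Ab, Bb, Fb are the tones of a Gb dominant ninth chord (Gb–Bb–Db–Fb–Ab), making Gb the root.

Gb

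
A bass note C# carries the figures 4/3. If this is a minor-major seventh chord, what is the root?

F#

The figures 4/3 mean the fifth of the chord is in the bass. If C# is the fifth of a minor-major seventh chord, the root is F# (chord tones F#–A–C#–E#).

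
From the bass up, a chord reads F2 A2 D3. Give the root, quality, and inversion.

D minor, first inversion

Reducing to letter names: F, A, D. These stack in thirds as D–F–A — a D minor triad.
F is the third of D minor; third in the bass means first inversion (figured bass 6).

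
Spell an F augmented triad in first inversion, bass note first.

F augmented is F–A–C#. First inversion puts the third (A) in the bass, with the remaining tones above: A, C#, F.

A, C#, F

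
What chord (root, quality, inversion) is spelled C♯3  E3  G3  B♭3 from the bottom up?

The pitch classes C#, E, G, Bb arrange in thirds as C#–E–G–Bb: a C# diminished seventh chord.
The lowest note is C#, the root of the chord, so this is root position (figured bass 7).

C# diminished seventh, root position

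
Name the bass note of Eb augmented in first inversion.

The third of Eb augmented (Eb–G–B) is G; that is the bass in first inversion.

G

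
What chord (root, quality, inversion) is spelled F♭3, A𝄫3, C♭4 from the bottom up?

The distinct note names are Fb, Abb, Cb. Stacked in thirds they read Fb–Abb–Cb, which is a minor triad on Fb.
Fb is the root of Fb minor; root in the bass means root position (figured bass 5/3).

Fb minor, root position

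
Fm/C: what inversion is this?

Fm/C means F minor with C in the bass. C is the fifth of F minor (F–Ab–C), so this is second inversion.

second inversion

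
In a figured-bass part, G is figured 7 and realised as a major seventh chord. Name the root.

The figures 7 mean the root of the chord is in the bass. If G is the root of a major seventh chord, the root is G (chord tones G–B–D–F#).

G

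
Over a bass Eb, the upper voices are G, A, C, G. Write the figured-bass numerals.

4/3

The notes Eb, G, A, C stack in thirds as A–C–Eb–G — an A half-diminished seventh chord. The bass Eb is the fifth, so this is second inversion: figured 4/3.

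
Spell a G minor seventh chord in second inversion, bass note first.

Spelling G minor seventh: G–Bb–D–F. In second inversion the fifth is bass, giving D, F, G, Bb from the bottom.

D, F, G, Bb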